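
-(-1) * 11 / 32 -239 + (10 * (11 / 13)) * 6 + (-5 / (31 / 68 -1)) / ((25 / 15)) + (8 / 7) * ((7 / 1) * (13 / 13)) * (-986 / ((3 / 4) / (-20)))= 9704546401 / 46176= 210164.29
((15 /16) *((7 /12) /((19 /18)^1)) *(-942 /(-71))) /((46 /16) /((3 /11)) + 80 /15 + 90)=21195 /326458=0.06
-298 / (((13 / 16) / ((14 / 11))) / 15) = -1001280 / 143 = -7001.96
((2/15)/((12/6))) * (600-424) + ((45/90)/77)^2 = 4174031/355740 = 11.73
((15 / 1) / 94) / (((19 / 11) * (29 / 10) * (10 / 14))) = 1155 / 25897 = 0.04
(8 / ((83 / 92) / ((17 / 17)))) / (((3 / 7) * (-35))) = -736 / 1245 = -0.59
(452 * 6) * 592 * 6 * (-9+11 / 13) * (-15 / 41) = 28736413.06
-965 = -965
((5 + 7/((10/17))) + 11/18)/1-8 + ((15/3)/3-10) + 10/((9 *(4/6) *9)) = 184/135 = 1.36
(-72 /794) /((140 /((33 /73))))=-297 /1014335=-0.00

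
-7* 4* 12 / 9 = -112 / 3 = -37.33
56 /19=2.95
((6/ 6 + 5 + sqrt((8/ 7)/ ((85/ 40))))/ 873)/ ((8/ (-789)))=-263/ 388 - 263* sqrt(119)/ 34629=-0.76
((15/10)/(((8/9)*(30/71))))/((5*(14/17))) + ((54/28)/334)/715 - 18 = -17.03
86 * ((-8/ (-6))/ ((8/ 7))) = 301/ 3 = 100.33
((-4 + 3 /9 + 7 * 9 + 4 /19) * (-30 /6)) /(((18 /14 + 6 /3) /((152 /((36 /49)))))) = -11641420 /621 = -18746.25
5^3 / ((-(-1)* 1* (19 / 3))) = 375 / 19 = 19.74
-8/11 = -0.73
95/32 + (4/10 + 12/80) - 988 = -157517/160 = -984.48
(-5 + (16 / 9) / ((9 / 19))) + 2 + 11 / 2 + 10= 2633 / 162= 16.25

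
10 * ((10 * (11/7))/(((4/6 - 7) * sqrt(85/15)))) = -3300 * sqrt(51)/2261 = -10.42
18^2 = 324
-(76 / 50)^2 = -1444 / 625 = -2.31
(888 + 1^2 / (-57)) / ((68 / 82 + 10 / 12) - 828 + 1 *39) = -830086 / 736003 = -1.13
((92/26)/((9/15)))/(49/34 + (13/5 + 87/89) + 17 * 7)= 3479900/73179717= 0.05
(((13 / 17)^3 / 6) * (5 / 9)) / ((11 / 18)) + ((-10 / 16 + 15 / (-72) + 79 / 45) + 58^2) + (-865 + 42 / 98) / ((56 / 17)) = 369712508008 / 119164815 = 3102.53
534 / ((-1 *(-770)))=267 / 385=0.69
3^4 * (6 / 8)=243 / 4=60.75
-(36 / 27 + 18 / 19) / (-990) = 13 / 5643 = 0.00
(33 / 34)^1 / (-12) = -11 / 136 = -0.08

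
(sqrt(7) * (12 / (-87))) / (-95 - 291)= 0.00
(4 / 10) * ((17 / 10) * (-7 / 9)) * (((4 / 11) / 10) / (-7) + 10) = -65416 / 12375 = -5.29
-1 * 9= -9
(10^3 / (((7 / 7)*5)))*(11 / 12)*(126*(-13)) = -300300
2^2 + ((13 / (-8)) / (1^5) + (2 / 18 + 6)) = 611 / 72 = 8.49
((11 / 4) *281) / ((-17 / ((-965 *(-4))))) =-2982815 / 17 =-175459.71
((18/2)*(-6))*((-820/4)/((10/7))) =7749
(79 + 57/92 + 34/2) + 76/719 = 6398183/66148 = 96.73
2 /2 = 1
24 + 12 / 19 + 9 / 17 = 8127 / 323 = 25.16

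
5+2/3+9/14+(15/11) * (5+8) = 11105/462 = 24.04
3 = 3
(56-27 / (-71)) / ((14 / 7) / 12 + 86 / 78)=44.42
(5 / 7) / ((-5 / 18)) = -2.57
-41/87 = -0.47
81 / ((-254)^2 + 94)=81 / 64610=0.00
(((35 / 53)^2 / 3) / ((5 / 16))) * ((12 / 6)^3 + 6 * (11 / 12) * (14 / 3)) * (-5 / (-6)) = 989800 / 75843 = 13.05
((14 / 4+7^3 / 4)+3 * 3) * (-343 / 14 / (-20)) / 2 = 19257 / 320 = 60.18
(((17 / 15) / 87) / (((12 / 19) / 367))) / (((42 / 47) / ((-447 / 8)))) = -473.31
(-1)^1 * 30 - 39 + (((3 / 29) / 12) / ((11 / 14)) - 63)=-84209 / 638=-131.99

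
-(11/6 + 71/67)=-1163/402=-2.89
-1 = -1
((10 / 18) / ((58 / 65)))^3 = 34328125 / 142236648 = 0.24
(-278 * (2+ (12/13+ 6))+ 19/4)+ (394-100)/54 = -1156157/468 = -2470.42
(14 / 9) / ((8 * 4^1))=7 / 144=0.05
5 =5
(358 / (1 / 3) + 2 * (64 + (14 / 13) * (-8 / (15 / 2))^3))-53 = 50297687 / 43875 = 1146.39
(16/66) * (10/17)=80/561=0.14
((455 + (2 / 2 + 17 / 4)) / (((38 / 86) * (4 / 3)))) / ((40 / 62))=7362159 / 6080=1210.88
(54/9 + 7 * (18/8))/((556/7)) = 609/2224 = 0.27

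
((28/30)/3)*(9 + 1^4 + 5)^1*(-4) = -18.67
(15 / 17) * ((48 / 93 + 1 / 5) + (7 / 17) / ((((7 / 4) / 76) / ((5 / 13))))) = 780393 / 116467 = 6.70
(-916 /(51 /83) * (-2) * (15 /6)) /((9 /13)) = 4941820 /459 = 10766.49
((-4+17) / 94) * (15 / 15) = 13 / 94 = 0.14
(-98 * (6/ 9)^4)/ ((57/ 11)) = -17248/ 4617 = -3.74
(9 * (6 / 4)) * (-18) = -243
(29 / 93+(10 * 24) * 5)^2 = 12461033641 / 8649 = 1440748.48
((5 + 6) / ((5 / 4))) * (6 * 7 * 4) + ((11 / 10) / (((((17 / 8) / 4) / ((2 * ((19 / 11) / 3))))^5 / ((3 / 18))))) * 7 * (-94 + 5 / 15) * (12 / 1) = -5117622918474438176 / 75772720498365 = -67539.12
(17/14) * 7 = 17/2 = 8.50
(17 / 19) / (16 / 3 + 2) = 51 / 418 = 0.12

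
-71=-71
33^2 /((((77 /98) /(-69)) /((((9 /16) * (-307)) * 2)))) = 132118371 /4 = 33029592.75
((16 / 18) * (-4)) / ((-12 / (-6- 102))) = -32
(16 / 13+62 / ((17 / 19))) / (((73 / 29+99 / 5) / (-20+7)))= -1129985 / 27506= -41.08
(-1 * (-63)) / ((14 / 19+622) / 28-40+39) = 8379 / 2825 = 2.97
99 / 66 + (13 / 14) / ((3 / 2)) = 89 / 42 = 2.12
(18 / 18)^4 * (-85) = -85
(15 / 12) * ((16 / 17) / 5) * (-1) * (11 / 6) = -22 / 51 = -0.43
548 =548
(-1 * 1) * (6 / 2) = -3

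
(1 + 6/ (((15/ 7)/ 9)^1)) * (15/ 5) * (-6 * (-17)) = 40086/ 5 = 8017.20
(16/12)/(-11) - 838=-27658/33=-838.12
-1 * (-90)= 90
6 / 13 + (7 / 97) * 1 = 673 / 1261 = 0.53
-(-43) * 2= 86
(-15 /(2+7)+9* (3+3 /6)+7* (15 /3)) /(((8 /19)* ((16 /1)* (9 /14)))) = 51737 /3456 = 14.97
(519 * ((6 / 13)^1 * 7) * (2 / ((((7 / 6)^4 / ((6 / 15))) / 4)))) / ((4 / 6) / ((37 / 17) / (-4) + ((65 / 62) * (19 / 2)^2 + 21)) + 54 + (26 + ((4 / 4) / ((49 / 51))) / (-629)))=267483236276736 / 7388782923655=36.20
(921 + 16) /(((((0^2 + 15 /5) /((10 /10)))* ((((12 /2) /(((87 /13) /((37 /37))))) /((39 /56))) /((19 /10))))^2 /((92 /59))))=6542905151 /18502400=353.62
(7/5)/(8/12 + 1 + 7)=21/130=0.16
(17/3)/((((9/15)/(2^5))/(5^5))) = 944444.44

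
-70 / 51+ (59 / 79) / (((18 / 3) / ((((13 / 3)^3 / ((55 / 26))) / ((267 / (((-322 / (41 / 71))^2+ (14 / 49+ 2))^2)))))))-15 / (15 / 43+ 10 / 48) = 1763971295471442687731946214 / 1017476344441771137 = 1733673028.48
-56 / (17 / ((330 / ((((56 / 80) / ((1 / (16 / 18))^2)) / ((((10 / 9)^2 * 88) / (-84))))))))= 302500 / 119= 2542.02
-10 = -10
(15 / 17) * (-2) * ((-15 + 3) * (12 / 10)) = 432 / 17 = 25.41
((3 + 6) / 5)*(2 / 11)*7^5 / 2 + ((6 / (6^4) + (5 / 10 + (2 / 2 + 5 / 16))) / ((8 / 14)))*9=29344721 / 10560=2778.86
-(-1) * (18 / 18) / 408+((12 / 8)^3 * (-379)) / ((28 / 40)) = -5218823 / 2856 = -1827.32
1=1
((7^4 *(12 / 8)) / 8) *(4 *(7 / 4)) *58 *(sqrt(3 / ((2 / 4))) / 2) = 1462209 *sqrt(6) / 16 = 223854.12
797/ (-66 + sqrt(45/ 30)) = -35068/ 2903 - 797 *sqrt(6)/ 8709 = -12.30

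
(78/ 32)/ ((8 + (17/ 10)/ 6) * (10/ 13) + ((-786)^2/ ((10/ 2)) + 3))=7605/ 385533944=0.00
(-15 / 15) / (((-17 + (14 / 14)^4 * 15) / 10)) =5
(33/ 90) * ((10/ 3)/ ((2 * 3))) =11/ 54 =0.20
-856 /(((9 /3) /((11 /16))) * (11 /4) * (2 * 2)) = -107 /6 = -17.83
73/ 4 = 18.25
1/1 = 1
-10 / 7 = -1.43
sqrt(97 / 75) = sqrt(291) / 15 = 1.14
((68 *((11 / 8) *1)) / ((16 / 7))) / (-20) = -1309 / 640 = -2.05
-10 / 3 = -3.33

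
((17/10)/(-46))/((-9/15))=17/276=0.06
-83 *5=-415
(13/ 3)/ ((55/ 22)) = 26/ 15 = 1.73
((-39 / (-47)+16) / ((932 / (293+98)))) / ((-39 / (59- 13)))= -7113463 / 854178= -8.33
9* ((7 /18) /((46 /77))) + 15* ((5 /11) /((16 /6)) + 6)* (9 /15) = 124259 /2024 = 61.39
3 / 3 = 1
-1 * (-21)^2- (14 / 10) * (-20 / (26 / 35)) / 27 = -439.60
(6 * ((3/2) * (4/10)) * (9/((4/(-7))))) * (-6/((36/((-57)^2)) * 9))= 68229/20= 3411.45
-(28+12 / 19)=-544 / 19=-28.63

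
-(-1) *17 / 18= 17 / 18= 0.94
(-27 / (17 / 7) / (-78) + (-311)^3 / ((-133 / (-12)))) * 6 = -478636610535 / 29393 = -16284033.97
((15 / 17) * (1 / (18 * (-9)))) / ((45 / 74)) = -37 / 4131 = -0.01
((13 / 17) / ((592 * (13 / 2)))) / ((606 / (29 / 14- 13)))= -0.00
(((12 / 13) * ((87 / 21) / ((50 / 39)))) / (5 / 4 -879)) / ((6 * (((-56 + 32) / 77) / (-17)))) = -5423 / 175550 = -0.03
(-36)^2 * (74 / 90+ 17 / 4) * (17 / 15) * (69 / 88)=292077 / 50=5841.54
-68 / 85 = -4 / 5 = -0.80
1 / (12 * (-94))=-1 / 1128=-0.00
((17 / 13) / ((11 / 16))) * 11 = 272 / 13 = 20.92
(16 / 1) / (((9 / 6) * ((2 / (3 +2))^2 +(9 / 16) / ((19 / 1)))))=243200 / 4323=56.26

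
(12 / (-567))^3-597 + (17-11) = -3990000043 / 6751269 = -591.00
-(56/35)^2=-64/25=-2.56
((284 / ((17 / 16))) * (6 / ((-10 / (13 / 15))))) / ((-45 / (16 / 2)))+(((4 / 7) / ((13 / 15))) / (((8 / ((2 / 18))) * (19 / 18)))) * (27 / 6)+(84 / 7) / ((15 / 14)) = 2377453283 / 66134250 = 35.95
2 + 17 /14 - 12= -8.79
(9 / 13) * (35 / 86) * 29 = 9135 / 1118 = 8.17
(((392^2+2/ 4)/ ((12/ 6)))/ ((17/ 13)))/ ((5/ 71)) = 283664667/ 340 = 834307.84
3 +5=8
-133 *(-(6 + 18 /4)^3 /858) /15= 11.96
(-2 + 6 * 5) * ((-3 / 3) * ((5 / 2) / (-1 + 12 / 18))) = 210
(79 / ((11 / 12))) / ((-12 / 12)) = -948 / 11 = -86.18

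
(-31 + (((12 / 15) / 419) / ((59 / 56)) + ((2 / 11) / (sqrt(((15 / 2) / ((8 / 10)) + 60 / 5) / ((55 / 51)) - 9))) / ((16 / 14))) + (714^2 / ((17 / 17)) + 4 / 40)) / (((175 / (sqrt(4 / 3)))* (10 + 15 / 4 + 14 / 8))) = 2* sqrt(330) / 1764675 + 252038061638* sqrt(3) / 2011671375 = 217.01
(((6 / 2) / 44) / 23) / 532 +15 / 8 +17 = 10162001 / 538384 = 18.88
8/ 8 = 1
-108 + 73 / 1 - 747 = -782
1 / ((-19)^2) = 1 / 361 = 0.00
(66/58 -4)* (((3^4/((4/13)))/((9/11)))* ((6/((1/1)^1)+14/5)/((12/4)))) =-391677/145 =-2701.22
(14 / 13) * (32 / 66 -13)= -5782 / 429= -13.48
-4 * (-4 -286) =1160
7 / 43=0.16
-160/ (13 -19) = 80/ 3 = 26.67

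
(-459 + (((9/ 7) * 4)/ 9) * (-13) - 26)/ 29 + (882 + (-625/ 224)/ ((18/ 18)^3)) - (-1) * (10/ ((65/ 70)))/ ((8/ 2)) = 10434417/ 12064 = 864.92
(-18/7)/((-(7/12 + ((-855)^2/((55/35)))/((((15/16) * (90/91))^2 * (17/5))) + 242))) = 0.00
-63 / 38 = -1.66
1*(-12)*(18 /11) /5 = -216 /55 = -3.93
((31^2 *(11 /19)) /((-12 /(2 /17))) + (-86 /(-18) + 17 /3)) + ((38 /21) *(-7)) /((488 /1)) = 3520931 /709308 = 4.96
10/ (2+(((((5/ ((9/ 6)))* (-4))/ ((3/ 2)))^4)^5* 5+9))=121576654590569288010/ 576460752303423488133734320049626216811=0.00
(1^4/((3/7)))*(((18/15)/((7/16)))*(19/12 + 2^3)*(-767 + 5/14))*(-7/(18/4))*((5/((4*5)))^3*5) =1234295/216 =5714.33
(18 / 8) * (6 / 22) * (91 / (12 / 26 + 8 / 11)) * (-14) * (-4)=223587 / 85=2630.44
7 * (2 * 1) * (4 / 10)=28 / 5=5.60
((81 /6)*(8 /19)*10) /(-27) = -40 /19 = -2.11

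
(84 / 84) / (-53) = -1 / 53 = -0.02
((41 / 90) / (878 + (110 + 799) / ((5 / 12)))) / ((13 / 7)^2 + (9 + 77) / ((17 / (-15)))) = -34153 / 16614637668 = -0.00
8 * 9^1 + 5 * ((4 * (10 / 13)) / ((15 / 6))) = 1016 / 13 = 78.15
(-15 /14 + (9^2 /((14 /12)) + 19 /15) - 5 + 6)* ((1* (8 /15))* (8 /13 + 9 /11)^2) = 99723644 /1288287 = 77.41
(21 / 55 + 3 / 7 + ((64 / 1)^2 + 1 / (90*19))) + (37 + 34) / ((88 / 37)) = 2173430999 / 526680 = 4126.66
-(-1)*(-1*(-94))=94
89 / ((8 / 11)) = 979 / 8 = 122.38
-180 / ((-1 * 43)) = 180 / 43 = 4.19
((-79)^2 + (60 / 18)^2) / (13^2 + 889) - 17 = -105605 / 9522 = -11.09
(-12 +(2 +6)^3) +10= 510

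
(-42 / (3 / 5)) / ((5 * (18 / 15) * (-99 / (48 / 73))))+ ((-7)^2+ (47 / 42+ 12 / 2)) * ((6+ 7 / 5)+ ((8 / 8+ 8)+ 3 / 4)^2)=6649042823 / 1156320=5750.18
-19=-19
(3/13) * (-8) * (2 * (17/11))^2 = -27744/1573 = -17.64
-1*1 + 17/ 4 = 13/ 4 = 3.25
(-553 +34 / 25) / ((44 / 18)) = -124119 / 550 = -225.67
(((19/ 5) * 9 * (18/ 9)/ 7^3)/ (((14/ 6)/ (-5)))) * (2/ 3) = -684/ 2401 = -0.28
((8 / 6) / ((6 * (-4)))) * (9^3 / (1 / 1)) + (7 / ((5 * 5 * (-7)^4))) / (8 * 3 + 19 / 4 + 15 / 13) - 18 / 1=-1560092521 / 26668250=-58.50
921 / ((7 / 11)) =10131 / 7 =1447.29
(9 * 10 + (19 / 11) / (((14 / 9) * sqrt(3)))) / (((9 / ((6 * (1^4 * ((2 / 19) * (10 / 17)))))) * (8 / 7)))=3.27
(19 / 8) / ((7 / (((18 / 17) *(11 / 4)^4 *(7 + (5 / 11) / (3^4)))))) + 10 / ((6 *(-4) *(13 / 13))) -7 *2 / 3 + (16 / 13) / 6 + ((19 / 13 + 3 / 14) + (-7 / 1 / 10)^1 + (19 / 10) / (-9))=383356637 / 2741760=139.82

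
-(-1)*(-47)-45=-92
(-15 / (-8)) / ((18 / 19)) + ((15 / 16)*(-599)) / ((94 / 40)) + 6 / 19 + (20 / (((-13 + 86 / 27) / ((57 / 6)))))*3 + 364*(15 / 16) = 105653591 / 2271792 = 46.51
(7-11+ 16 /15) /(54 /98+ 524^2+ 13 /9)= -1617 /151361120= -0.00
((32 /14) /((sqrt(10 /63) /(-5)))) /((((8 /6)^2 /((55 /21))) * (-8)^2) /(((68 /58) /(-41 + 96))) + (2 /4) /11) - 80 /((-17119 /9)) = 720 /17119 - 26928 * sqrt(70) /16006501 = 0.03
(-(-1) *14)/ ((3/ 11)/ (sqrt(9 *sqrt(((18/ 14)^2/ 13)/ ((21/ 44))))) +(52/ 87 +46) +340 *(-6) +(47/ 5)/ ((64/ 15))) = -17109309324265681383525686964096/ 2433431613687982779257649433498283-11835351319169186443751424 *sqrt(2) *39^(1/ 4) *77^(3/ 4)/ 2433431613687982779257649433498283-1260812630234122420224 *sqrt(3003)/ 2433431613687982779257649433498283-67156793477824512 *sqrt(2) *39^(3/ 4) *77^(1/ 4)/ 2433431613687982779257649433498283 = -0.01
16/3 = 5.33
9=9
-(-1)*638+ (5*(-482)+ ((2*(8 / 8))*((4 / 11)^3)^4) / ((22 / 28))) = -61174245449283684 / 34522712143931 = -1772.00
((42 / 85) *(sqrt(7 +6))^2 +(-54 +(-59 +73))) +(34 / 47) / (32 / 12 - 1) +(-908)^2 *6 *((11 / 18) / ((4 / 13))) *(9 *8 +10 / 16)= 17103328914041 / 23970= 713530618.02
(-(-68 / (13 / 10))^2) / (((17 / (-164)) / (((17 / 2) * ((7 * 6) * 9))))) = 84807990.53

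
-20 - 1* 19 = -39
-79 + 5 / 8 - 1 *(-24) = -435 / 8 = -54.38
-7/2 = -3.50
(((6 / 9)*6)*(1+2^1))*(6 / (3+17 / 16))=1152 / 65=17.72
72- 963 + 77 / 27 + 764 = -3352 / 27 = -124.15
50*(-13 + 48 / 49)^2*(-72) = -1248915600 / 2401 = -520164.76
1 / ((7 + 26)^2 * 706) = 1 / 768834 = 0.00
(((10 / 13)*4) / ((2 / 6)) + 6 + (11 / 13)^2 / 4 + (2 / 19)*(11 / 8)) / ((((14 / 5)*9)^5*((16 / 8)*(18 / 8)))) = 34684375 / 101974839666336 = 0.00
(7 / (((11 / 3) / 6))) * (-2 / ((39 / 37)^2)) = -38332 / 1859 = -20.62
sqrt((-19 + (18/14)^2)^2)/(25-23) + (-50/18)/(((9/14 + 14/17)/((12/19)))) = 7288325/974757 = 7.48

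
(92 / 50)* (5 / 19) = 46 / 95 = 0.48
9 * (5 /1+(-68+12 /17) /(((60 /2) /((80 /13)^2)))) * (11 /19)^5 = -25609524765 /547217879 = -46.80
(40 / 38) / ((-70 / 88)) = -176 / 133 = -1.32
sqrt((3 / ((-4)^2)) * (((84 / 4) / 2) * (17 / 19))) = 3 * sqrt(4522) / 152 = 1.33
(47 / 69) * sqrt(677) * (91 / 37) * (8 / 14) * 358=874952 * sqrt(677) / 2553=8917.18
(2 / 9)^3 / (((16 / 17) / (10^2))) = 850 / 729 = 1.17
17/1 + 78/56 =515/28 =18.39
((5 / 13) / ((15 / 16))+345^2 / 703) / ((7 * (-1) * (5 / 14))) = -9306446 / 137085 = -67.89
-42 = -42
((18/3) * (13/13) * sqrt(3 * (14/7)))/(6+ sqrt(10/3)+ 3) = -36 * sqrt(5)/233+ 162 * sqrt(6)/233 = 1.36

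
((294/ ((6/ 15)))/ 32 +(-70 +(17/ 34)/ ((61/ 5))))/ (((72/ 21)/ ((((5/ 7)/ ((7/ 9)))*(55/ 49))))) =-75673125/ 5356288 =-14.13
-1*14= -14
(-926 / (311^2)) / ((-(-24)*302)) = -463 / 350516904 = -0.00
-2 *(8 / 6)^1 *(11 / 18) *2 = -88 / 27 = -3.26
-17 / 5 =-3.40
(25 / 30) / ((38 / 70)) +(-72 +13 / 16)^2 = 73969697 / 14592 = 5069.20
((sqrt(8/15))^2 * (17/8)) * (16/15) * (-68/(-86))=9248/9675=0.96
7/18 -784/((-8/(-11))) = -19397/18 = -1077.61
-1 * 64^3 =-262144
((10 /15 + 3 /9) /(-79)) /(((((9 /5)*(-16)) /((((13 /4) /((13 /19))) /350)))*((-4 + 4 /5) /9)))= -0.00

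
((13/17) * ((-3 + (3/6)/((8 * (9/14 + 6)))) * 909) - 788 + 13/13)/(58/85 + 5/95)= -3899.15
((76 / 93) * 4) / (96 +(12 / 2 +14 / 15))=190 / 5983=0.03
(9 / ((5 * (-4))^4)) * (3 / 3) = 9 / 160000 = 0.00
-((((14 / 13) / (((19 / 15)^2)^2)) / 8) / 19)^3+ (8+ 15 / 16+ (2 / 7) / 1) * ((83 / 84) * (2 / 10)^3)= 714911642304500393773262423 / 9805763208882669967693482000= 0.07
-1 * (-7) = 7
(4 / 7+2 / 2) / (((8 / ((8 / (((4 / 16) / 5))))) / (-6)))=-1320 / 7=-188.57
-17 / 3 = -5.67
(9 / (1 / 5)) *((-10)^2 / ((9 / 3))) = 1500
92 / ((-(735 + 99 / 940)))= -86480 / 690999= -0.13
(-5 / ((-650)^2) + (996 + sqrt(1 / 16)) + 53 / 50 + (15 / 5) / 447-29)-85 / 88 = 967.35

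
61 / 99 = 0.62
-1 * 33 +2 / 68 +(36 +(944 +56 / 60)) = 483461 / 510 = 947.96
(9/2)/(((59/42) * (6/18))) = 567/59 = 9.61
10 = 10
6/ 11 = 0.55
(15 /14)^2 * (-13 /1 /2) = -2925 /392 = -7.46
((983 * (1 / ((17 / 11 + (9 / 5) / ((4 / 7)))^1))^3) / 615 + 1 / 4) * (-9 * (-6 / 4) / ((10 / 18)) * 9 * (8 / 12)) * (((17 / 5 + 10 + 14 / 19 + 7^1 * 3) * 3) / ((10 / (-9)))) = -1576371973204621359 / 429346993961500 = -3671.56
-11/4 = -2.75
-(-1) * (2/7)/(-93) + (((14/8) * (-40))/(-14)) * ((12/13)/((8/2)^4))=8101/541632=0.01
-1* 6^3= -216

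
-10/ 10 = -1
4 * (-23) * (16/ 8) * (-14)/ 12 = 644/ 3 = 214.67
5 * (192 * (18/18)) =960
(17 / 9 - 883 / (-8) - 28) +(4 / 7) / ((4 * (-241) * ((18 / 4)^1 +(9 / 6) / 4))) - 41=68314873 / 1579032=43.26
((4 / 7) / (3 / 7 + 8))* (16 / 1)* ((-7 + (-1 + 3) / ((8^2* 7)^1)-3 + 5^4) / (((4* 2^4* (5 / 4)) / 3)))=25.02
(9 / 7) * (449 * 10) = 40410 / 7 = 5772.86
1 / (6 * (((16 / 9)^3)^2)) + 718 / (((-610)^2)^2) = 1532969753022011 / 290368331448320000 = 0.01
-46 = -46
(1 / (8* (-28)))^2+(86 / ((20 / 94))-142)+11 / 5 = 66332677 / 250880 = 264.40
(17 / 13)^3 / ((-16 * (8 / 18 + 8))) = -44217 / 2671552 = -0.02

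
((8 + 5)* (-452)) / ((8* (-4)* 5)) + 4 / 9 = 13381 / 360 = 37.17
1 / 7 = 0.14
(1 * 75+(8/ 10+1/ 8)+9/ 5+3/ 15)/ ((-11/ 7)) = -21819/ 440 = -49.59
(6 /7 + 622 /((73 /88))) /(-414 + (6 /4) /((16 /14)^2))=-9819904 /5400759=-1.82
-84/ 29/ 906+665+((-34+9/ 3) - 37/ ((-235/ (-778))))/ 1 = 526370026/ 1029065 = 511.50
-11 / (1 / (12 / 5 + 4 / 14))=-1034 / 35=-29.54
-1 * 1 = -1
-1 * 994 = -994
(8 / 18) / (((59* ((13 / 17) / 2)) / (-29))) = -3944 / 6903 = -0.57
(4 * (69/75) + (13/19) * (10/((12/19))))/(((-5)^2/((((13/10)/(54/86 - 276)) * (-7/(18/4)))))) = 8518601/1998168750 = 0.00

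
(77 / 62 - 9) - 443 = -27947 / 62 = -450.76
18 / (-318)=-0.06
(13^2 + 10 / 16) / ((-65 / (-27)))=36639 / 520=70.46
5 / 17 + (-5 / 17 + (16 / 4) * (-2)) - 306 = -314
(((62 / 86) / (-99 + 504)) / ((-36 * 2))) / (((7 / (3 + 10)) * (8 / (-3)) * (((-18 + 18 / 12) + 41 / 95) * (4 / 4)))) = -7657 / 7145778528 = -0.00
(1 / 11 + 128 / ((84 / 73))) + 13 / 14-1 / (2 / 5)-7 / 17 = 61343 / 561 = 109.35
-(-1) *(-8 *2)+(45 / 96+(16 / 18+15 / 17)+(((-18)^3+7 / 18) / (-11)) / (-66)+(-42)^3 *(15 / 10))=-111153.79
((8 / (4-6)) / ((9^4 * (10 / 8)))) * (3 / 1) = -16 / 10935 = -0.00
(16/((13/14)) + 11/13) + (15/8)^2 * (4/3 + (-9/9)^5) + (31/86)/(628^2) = 16974411411/881842624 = 19.25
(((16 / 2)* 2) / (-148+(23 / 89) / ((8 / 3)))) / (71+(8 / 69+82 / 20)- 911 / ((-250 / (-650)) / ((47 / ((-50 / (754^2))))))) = -196512000 / 2299368810879007613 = -0.00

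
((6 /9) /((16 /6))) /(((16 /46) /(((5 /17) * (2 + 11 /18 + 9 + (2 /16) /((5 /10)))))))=49105 /19584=2.51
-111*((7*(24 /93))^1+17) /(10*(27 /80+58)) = -517704 /144677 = -3.58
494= 494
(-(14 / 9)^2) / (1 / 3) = -196 / 27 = -7.26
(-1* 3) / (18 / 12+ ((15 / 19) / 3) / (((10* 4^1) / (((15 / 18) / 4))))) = -10944 / 5477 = -2.00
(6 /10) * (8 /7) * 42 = 144 /5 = 28.80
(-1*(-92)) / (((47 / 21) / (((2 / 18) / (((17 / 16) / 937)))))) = 9654848 / 2397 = 4027.89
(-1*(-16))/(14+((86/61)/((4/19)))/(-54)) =105408/91415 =1.15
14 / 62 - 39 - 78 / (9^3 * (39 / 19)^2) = -34196444 / 881361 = -38.80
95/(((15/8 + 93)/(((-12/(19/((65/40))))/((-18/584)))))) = 75920/2277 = 33.34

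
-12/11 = -1.09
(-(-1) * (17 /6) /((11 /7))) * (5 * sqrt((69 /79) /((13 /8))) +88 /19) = 595 * sqrt(141726) /33891 +476 /57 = 14.96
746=746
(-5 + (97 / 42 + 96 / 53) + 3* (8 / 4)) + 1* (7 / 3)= 5531 / 742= 7.45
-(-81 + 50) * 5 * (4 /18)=310 /9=34.44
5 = 5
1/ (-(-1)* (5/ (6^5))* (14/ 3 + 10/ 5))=5832/ 25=233.28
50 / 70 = 5 / 7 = 0.71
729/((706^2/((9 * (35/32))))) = 229635/15949952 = 0.01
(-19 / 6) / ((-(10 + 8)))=19 / 108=0.18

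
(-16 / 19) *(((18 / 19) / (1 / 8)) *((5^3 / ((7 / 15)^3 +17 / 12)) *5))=-19440000000 / 7399417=-2627.23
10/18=5/9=0.56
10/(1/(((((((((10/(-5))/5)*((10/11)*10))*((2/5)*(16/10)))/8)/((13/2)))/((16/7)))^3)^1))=-5488/73105175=-0.00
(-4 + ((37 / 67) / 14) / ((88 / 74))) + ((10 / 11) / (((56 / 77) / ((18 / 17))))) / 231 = -397029 / 100232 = -3.96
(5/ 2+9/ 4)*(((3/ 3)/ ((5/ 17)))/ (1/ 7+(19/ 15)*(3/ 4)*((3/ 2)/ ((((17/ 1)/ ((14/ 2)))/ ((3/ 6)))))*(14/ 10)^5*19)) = 480462500/ 896147069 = 0.54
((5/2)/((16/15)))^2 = 5625/1024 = 5.49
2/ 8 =1/ 4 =0.25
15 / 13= 1.15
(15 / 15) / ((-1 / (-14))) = 14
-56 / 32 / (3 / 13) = -91 / 12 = -7.58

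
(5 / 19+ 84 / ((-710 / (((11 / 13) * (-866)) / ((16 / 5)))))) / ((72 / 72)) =1918897 / 70148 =27.35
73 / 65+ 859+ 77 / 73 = 4086289 / 4745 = 861.18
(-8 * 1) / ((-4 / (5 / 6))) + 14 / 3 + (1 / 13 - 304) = -11606 / 39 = -297.59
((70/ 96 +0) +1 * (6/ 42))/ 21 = 293/ 7056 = 0.04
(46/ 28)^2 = 529/ 196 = 2.70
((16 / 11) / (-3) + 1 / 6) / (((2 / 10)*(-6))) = 35 / 132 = 0.27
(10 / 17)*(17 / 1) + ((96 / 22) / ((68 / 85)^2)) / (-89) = 9715 / 979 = 9.92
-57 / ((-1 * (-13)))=-57 / 13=-4.38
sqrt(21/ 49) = sqrt(21)/ 7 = 0.65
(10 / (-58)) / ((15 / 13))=-13 / 87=-0.15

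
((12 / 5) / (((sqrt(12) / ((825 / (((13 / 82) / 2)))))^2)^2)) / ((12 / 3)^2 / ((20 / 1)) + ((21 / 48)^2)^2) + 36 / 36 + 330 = 203351491220563168881551 / 869996621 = 233738254048417.93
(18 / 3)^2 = 36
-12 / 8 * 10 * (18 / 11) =-270 / 11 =-24.55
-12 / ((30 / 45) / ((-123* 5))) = 11070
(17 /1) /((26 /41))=697 /26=26.81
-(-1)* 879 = 879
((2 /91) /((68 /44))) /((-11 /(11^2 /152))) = -121 /117572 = -0.00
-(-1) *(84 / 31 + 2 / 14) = 619 / 217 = 2.85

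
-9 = -9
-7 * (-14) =98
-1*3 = -3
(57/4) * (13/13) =57/4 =14.25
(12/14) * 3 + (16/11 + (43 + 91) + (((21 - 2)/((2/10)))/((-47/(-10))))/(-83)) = 41386678/300377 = 137.78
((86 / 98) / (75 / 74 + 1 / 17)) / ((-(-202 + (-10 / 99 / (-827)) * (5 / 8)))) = 17715352248 / 4372803183259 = 0.00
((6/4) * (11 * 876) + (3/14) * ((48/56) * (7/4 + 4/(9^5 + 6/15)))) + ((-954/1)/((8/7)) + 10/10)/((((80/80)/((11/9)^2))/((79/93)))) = 13396.33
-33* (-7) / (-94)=-231 / 94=-2.46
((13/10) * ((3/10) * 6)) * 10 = 117/5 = 23.40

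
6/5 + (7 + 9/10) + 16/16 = 10.10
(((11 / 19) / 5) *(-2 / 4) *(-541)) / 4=5951 / 760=7.83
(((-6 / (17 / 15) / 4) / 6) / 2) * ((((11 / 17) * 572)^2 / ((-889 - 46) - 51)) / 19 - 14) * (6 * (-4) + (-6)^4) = 137599030890 / 46020071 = 2989.98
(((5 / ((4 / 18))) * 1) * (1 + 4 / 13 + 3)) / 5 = 252 / 13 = 19.38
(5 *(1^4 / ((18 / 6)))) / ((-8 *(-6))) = 5 / 144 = 0.03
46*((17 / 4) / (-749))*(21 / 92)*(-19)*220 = 53295 / 214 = 249.04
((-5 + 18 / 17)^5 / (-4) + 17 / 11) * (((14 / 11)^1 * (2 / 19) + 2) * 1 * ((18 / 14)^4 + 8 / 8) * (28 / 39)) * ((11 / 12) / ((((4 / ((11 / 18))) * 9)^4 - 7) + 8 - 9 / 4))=8836011993481204004 / 84839021311470776018123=0.00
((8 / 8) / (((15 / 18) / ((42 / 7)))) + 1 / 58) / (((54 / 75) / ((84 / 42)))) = 10465 / 522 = 20.05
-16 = -16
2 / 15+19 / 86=457 / 1290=0.35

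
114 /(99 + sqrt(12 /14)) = 26334 /22867 - 38 * sqrt(42) /22867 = 1.14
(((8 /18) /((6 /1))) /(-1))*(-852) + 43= 106.11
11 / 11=1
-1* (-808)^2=-652864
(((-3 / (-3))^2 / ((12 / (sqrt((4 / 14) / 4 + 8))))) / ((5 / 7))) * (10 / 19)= 0.17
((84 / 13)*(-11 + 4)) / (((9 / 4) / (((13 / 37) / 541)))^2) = -40768 / 10818367803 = -0.00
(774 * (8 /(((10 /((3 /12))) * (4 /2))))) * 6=2322 /5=464.40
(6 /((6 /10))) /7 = 10 /7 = 1.43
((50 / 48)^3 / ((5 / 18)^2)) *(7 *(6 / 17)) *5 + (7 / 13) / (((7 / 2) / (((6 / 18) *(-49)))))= 178.44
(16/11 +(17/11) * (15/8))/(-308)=-383/27104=-0.01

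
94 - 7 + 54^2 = 3003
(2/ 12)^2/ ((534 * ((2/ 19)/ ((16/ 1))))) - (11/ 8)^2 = -289547/ 153792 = -1.88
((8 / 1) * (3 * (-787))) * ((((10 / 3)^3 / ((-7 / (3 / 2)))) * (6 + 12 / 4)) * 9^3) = 6884676000 / 7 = 983525142.86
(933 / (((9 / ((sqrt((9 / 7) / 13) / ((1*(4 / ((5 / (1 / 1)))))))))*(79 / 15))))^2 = 544055625 / 9086896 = 59.87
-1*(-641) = 641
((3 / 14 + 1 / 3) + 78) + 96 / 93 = 103613 / 1302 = 79.58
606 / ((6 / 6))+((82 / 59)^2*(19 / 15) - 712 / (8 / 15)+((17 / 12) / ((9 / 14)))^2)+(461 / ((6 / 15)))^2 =33688167309871 / 25376490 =1327534.55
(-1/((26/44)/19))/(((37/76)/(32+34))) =-2096688/481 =-4359.02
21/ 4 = 5.25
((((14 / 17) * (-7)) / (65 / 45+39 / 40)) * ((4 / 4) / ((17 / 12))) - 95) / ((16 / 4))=-24.17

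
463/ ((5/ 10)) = 926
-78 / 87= -26 / 29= -0.90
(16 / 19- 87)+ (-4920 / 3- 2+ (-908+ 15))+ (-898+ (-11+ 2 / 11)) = -737765 / 209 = -3529.98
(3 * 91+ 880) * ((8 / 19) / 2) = 4612 / 19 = 242.74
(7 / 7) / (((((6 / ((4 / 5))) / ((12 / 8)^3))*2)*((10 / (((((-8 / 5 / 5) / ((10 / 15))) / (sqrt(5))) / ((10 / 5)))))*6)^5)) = -9*sqrt(5) / 4882812500000000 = -0.00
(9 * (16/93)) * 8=384/31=12.39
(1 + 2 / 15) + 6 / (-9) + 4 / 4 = 22 / 15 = 1.47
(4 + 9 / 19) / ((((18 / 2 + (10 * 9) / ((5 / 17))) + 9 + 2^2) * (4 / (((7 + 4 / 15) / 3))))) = 1853 / 224352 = 0.01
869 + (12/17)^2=251285/289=869.50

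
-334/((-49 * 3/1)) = 334/147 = 2.27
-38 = -38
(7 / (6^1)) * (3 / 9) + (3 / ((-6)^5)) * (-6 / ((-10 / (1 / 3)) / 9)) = 559 / 1440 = 0.39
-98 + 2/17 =-1664/17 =-97.88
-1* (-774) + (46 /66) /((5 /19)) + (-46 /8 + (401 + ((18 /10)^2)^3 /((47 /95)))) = 24053035903 /19387500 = 1240.65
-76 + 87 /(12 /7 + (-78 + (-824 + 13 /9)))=-4309133 /56627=-76.10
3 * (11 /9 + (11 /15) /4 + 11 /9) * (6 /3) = 473 /30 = 15.77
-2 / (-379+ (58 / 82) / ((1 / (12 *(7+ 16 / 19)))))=1558 / 243389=0.01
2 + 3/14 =31/14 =2.21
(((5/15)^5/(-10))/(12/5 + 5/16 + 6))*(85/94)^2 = -850/22008267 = -0.00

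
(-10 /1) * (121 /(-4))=605 /2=302.50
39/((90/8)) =52/15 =3.47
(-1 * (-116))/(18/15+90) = 145/114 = 1.27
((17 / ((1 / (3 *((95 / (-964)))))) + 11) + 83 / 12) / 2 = 4660 / 723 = 6.45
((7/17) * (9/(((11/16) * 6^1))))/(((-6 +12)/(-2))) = -56/187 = -0.30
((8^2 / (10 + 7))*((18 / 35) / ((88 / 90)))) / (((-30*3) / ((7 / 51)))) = -48 / 15895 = -0.00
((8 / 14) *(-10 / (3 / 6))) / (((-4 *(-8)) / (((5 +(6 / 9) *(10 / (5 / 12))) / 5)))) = -3 / 2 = -1.50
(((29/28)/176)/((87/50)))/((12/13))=0.00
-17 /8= -2.12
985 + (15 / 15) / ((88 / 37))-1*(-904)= 166269 / 88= 1889.42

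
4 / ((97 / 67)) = 268 / 97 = 2.76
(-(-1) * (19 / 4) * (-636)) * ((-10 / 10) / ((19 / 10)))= 1590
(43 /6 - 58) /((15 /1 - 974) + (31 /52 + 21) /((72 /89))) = 0.05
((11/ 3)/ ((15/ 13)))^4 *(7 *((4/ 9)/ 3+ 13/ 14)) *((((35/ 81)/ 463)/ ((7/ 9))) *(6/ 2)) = 170191771607/ 61514295750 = 2.77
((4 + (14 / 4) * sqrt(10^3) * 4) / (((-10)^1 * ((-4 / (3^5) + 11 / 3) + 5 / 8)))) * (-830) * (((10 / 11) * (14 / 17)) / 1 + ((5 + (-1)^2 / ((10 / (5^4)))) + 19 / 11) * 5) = 41866003440 / 1554157 + 1465310120400 * sqrt(10) / 1554157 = 3008437.03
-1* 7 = -7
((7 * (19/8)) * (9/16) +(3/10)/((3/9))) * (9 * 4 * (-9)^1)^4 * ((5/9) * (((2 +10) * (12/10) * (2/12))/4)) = 188286357654/5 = 37657271530.80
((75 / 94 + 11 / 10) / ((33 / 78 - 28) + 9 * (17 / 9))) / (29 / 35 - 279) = 20293 / 31459450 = 0.00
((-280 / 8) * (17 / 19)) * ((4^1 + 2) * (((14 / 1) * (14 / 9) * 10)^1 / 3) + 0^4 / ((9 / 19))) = -2332400 / 171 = -13639.77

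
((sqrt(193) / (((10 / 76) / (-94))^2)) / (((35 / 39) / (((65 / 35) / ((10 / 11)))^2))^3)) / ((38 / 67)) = 1426376468162985285170367 * sqrt(193) / 15763127734375000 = 1257101732.96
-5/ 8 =-0.62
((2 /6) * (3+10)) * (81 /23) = 351 /23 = 15.26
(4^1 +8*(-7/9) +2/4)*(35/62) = -35/36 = -0.97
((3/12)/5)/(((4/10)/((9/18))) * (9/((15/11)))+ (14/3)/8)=15/1759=0.01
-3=-3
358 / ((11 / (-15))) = -5370 / 11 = -488.18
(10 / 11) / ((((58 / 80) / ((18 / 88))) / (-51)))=-45900 / 3509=-13.08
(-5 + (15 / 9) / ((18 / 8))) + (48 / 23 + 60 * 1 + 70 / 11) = 438491 / 6831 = 64.19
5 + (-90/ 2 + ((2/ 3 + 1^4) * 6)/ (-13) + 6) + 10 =-322/ 13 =-24.77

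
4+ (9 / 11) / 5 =229 / 55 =4.16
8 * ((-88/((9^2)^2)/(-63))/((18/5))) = 0.00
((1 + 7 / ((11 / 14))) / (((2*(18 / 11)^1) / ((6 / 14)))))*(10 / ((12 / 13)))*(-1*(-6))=7085 / 84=84.35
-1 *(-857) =857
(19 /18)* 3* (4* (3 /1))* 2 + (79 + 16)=171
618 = 618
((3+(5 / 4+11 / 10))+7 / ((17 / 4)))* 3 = 7137 / 340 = 20.99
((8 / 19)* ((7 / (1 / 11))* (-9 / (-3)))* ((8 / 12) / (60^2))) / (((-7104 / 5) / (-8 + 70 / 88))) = 2219 / 24295680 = 0.00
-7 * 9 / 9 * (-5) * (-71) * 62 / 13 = -154070 / 13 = -11851.54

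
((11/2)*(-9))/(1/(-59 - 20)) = 7821/2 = 3910.50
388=388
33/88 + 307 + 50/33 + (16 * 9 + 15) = 123523/264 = 467.89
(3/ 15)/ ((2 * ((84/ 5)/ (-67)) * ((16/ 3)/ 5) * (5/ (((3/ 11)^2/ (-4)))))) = 603/ 433664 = 0.00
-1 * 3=-3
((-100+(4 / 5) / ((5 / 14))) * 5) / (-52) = 9.40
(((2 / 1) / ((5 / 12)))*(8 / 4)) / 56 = 6 / 35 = 0.17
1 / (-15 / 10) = -2 / 3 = -0.67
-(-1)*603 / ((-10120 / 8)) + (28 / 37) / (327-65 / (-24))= -175696863 / 370367965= -0.47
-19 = -19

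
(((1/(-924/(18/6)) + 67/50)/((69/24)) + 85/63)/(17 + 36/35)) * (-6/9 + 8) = 1445798/1959255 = 0.74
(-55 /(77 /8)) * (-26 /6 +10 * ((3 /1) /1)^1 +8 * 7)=-1400 /3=-466.67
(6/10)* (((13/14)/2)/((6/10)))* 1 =0.46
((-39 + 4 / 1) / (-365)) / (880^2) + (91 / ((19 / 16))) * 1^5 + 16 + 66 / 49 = 4946140819317 / 52630547200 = 93.98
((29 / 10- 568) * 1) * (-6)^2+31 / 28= -2847949 / 140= -20342.49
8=8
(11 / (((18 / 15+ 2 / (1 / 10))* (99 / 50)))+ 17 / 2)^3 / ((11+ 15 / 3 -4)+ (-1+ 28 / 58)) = 16937954956091 / 289127471112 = 58.58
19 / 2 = 9.50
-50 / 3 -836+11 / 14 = -35779 / 42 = -851.88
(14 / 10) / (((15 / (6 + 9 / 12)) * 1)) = 63 / 100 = 0.63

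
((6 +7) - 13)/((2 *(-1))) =0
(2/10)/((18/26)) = 13/45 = 0.29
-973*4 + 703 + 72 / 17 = -54141 / 17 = -3184.76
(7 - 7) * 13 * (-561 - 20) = 0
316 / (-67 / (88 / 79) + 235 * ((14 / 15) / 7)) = -83424 / 7607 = -10.97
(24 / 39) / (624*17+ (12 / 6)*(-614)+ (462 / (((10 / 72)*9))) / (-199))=1990 / 30326569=0.00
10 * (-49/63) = -70/9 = -7.78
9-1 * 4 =5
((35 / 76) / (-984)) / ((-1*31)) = 35 / 2318304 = 0.00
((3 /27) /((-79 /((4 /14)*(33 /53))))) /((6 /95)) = -1045 /263781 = -0.00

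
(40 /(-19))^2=1600 /361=4.43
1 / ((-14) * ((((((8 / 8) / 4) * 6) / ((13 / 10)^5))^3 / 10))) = -51185893014090757 / 4725000000000000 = -10.83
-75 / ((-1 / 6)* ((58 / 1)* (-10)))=-45 / 58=-0.78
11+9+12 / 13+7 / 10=2811 / 130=21.62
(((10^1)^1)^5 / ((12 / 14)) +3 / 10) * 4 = 7000018 / 15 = 466667.87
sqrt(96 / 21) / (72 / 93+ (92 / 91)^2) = 36673 * sqrt(14) / 115282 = 1.19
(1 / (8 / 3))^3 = 27 / 512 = 0.05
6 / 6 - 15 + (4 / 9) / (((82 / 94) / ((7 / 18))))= -45836 / 3321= -13.80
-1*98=-98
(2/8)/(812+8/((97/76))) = 97/317488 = 0.00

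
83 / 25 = 3.32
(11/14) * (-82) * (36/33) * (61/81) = -52.93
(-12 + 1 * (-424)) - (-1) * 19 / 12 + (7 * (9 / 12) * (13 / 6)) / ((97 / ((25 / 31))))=-31344157 / 72168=-434.32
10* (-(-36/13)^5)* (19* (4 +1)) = 154710.34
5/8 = 0.62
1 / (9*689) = 1 / 6201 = 0.00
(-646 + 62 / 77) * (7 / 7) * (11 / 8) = -6210 / 7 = -887.14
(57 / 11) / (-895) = -57 / 9845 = -0.01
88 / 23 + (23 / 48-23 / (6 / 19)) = -75655 / 1104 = -68.53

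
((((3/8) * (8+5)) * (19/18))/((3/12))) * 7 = 1729/12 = 144.08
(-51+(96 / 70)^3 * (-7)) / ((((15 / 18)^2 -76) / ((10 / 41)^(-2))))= 6399067743 / 415121875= 15.41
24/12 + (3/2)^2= 17/4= 4.25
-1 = -1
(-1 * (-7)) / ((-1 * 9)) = -7 / 9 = -0.78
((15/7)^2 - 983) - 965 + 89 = -90866/49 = -1854.41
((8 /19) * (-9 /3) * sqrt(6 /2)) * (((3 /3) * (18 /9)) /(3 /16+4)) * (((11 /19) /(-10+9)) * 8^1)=67584 * sqrt(3) /24187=4.84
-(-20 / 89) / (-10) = -2 / 89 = -0.02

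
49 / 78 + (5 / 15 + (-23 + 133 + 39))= 3899 / 26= 149.96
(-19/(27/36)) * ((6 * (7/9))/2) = -532/9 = -59.11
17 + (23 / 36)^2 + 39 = 73105 / 1296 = 56.41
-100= -100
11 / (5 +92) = 11 / 97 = 0.11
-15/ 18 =-5/ 6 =-0.83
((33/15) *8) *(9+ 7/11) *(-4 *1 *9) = -6105.60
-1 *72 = -72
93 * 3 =279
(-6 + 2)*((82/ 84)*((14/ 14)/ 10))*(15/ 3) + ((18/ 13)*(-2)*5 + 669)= 178324/ 273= 653.20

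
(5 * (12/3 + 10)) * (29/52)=1015/26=39.04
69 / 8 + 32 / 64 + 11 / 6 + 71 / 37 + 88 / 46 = 302077 / 20424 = 14.79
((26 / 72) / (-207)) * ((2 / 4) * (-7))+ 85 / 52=317893 / 193752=1.64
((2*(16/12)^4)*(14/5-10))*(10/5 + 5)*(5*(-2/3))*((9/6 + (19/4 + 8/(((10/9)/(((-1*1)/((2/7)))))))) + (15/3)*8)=22353.54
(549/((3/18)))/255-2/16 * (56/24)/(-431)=11358307/879240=12.92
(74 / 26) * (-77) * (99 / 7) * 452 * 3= -54637308 / 13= -4202869.85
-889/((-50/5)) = 889/10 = 88.90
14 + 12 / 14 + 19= 237 / 7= 33.86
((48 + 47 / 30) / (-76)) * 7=-10409 / 2280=-4.57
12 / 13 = 0.92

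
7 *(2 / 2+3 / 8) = 77 / 8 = 9.62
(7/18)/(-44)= -7/792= -0.01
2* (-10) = -20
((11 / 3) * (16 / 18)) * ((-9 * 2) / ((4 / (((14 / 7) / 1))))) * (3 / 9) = -88 / 9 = -9.78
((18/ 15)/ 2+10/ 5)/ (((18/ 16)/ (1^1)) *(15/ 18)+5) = 208/ 475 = 0.44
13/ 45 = 0.29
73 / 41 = 1.78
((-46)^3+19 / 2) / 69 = -194653 / 138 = -1410.53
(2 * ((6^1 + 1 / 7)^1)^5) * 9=2646151974 / 16807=157443.44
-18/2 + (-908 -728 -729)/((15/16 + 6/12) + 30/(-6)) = 37327/57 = 654.86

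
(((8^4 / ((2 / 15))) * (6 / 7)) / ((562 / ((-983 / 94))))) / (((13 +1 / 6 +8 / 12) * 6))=-45296640 / 7673267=-5.90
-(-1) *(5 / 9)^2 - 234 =-18929 / 81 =-233.69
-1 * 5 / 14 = -5 / 14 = -0.36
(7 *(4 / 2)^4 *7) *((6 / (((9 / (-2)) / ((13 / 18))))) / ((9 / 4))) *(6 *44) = -7175168 / 81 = -88582.32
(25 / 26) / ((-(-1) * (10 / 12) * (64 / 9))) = 135 / 832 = 0.16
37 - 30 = 7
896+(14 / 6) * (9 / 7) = 899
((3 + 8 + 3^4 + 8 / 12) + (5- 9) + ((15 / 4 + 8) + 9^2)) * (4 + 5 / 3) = 37009 / 36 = 1028.03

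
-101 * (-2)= 202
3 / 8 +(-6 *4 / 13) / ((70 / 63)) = -669 / 520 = -1.29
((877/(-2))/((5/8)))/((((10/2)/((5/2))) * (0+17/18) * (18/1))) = -1754/85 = -20.64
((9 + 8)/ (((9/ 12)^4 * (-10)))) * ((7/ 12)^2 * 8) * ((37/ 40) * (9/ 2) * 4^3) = -7890176/ 2025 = -3896.38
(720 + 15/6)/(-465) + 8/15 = -949/930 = -1.02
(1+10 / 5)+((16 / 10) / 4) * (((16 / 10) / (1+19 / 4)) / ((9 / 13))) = 16357 / 5175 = 3.16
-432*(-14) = 6048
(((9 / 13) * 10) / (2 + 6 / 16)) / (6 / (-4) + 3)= 480 / 247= 1.94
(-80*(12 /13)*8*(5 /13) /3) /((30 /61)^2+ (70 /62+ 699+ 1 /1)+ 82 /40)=-29529856000 /274254229379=-0.11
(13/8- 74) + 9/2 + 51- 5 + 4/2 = -159/8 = -19.88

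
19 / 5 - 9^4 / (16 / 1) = -406.26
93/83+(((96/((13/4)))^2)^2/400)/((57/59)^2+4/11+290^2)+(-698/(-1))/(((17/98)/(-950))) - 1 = -3822576.33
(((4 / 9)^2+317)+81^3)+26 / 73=3144288328 / 5913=531758.55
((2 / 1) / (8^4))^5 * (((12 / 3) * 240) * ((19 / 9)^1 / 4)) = 95 / 6755399441055744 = 0.00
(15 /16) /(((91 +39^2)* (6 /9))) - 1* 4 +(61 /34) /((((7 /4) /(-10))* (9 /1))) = -283870141 /55246464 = -5.14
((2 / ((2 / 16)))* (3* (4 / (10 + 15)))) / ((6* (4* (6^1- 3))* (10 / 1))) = 4 / 375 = 0.01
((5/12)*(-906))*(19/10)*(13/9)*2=-37297/18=-2072.06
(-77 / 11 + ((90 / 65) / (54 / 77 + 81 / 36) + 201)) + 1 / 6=1533341 / 7878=194.64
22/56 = 11/28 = 0.39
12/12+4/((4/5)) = 6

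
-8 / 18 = -4 / 9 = -0.44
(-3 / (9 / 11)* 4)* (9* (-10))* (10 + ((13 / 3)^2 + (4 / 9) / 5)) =38104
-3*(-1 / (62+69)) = 0.02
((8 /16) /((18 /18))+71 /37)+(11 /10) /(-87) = 2.41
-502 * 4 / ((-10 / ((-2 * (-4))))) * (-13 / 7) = -104416 / 35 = -2983.31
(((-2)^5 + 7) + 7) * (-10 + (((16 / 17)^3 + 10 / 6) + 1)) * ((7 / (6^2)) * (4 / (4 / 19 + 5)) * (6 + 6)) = 101929072 / 486387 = 209.56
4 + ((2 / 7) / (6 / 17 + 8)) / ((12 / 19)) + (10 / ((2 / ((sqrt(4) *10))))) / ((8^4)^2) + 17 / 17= 31607263643 / 6253707264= 5.05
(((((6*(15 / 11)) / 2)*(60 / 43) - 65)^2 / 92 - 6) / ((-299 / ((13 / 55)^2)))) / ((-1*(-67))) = -8619307021 / 95948486058700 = -0.00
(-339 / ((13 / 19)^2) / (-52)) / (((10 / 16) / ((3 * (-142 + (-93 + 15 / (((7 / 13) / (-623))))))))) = -1175774.21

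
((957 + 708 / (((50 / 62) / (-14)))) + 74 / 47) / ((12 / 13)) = -173100967 / 14100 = -12276.66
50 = 50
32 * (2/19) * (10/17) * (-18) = -35.67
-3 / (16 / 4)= -3 / 4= -0.75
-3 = -3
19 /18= 1.06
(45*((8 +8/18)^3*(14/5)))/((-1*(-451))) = 6145664/36531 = 168.23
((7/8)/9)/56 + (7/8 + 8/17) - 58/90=11471/16320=0.70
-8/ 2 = -4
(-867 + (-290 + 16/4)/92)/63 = -40025/2898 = -13.81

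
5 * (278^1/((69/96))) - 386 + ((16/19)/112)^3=1547.91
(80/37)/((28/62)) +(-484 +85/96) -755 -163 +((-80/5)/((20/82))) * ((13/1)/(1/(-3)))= 1162.07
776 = 776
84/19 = 4.42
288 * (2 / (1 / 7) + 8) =6336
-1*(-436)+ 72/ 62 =13552/ 31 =437.16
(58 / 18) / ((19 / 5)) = 145 / 171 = 0.85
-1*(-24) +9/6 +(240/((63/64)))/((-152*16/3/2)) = 6623/266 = 24.90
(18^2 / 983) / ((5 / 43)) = 2.83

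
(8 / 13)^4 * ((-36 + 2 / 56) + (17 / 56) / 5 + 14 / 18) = -3486208 / 692055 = -5.04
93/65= 1.43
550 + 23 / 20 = 11023 / 20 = 551.15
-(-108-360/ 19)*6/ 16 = 1809/ 38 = 47.61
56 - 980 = -924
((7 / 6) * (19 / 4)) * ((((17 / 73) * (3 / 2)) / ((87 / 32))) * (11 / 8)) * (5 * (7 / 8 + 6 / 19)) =1184645 / 203232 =5.83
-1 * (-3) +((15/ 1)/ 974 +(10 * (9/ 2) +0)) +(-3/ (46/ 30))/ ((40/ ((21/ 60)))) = 86020599/ 1792160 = 48.00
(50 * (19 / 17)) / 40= 95 / 68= 1.40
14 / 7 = 2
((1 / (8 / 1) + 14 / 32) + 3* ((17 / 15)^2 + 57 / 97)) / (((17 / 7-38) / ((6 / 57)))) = -5034421 / 275344200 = -0.02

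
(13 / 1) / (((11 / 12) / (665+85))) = 117000 / 11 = 10636.36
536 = 536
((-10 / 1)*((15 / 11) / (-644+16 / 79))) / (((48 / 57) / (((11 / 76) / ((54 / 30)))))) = 1975 / 976512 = 0.00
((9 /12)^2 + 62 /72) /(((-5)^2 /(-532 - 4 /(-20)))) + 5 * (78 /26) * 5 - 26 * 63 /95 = 1879279 /68400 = 27.47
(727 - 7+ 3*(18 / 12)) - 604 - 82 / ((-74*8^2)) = 285385 / 2368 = 120.52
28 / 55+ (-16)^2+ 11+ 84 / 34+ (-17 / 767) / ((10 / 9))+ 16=285.96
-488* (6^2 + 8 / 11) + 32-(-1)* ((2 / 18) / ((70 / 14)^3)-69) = -222253864 / 12375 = -17959.91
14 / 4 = 7 / 2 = 3.50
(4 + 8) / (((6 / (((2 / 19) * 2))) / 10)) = 80 / 19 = 4.21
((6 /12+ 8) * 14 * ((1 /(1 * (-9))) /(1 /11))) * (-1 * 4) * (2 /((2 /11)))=57596 /9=6399.56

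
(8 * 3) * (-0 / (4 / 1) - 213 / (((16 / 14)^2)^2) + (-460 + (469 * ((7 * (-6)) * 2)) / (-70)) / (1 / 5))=4781793 / 512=9339.44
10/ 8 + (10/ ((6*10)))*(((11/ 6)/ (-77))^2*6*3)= 184/ 147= 1.25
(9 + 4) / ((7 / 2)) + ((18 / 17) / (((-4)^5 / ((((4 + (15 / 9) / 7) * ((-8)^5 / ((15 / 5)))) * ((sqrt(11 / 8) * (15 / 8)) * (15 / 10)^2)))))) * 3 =26 / 7 + 36045 * sqrt(22) / 238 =714.08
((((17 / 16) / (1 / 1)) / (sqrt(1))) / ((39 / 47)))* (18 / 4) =2397 / 416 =5.76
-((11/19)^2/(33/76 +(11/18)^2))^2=-793881/4609609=-0.17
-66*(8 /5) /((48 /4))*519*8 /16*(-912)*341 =3550906656 /5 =710181331.20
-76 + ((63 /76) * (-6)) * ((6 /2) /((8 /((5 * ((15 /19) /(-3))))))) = -424801 /5776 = -73.55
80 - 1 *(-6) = 86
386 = 386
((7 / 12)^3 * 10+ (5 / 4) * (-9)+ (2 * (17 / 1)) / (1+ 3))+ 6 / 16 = -0.39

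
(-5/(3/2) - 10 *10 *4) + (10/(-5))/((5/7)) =-6092/15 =-406.13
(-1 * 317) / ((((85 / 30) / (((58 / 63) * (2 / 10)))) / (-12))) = 147088 / 595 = 247.21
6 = 6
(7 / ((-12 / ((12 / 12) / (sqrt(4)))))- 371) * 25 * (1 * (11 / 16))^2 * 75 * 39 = -26281880625 / 2048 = -12832949.52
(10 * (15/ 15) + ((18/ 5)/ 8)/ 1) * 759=158631/ 20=7931.55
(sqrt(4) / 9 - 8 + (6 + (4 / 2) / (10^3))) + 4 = 10009 / 4500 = 2.22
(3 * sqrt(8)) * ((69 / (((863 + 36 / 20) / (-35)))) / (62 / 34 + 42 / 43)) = -1151325 * sqrt(2) / 192418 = -8.46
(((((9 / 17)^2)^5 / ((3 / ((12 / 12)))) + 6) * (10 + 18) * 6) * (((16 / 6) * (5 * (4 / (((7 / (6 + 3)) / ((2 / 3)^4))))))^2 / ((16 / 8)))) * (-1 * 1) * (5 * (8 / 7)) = -4228251880141094912000 / 8001479790882081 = -528433.74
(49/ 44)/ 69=49/ 3036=0.02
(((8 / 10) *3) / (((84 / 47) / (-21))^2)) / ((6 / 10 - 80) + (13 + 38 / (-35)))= -4.91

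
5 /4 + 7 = 33 /4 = 8.25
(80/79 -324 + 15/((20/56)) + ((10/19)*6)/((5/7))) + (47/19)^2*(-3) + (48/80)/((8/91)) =-328651393/1140760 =-288.10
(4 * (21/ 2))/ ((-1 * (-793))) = 42/ 793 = 0.05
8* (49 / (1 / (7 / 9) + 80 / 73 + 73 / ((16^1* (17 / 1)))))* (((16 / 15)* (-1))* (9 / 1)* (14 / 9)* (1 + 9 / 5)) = -170864533504 / 27624525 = -6185.25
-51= -51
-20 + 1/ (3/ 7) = -53/ 3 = -17.67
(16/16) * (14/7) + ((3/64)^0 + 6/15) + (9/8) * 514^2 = 2972239/10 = 297223.90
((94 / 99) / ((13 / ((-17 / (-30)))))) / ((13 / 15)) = 799 / 16731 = 0.05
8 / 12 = 2 / 3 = 0.67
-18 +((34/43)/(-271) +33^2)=1071.00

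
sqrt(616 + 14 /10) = 21 *sqrt(35) /5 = 24.85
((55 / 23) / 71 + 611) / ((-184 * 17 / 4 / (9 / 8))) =-4490181 / 5108024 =-0.88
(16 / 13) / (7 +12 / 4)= 8 / 65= 0.12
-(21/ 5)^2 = -441/ 25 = -17.64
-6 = -6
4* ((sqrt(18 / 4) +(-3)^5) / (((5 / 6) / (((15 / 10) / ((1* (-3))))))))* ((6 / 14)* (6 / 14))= 106.18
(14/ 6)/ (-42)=-0.06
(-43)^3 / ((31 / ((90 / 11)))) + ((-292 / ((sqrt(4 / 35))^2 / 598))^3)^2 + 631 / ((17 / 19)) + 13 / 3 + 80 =221246844750283124976718207650508199794258 / 17391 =12721916206674896496849990000000000000.00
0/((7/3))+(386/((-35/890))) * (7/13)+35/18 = -1236289/234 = -5283.29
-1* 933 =-933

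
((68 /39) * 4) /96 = 17 /234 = 0.07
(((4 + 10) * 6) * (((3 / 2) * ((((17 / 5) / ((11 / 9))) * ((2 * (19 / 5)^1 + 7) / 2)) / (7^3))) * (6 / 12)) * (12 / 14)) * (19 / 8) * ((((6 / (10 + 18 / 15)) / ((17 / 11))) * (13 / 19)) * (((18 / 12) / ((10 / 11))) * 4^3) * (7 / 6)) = 7610031 / 34300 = 221.87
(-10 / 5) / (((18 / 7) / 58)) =-406 / 9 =-45.11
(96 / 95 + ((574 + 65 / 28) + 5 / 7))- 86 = 1308843 / 2660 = 492.05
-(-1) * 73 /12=73 /12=6.08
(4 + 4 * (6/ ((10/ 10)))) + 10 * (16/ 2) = 108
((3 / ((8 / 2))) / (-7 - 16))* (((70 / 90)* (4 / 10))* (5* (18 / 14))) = -3 / 46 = -0.07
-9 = -9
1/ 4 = 0.25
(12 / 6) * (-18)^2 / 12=54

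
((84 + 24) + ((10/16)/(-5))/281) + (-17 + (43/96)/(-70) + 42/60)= 173146021/1888320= 91.69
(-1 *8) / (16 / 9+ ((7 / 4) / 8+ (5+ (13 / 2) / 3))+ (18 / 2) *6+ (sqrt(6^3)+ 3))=-43902720 / 345177121+ 3981312 *sqrt(6) / 345177121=-0.10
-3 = -3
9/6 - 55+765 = 1423/2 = 711.50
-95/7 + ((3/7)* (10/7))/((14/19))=-4370/343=-12.74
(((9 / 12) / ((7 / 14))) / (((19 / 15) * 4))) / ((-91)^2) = 45 / 1258712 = 0.00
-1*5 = -5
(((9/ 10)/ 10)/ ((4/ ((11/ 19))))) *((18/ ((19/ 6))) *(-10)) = -2673/ 3610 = -0.74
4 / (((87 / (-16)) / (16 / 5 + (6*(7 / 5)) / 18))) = -704 / 261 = -2.70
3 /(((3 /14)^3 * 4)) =686 /9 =76.22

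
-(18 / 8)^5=-59049 / 1024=-57.67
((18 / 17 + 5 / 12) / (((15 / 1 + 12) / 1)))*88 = 6622 / 1377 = 4.81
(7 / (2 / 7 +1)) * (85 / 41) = 11.29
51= 51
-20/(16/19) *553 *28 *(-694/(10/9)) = 229693527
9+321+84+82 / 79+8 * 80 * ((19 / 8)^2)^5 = 2422046217510499 / 662700032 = 3654815.30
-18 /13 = -1.38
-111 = -111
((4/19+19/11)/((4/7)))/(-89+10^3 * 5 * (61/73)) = 0.00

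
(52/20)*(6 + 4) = 26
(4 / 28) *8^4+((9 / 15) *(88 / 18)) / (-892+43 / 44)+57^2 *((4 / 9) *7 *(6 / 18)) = 16278686548 / 4116525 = 3954.47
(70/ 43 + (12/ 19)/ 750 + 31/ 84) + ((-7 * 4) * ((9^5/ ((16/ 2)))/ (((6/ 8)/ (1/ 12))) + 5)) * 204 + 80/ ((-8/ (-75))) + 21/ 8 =-80849949834677/ 17157000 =-4712359.38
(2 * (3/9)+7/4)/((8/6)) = 29/16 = 1.81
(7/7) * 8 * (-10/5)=-16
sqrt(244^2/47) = 35.59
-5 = -5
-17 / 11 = -1.55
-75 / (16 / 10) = -46.88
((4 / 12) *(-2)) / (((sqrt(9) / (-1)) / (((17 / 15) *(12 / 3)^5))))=34816 / 135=257.90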